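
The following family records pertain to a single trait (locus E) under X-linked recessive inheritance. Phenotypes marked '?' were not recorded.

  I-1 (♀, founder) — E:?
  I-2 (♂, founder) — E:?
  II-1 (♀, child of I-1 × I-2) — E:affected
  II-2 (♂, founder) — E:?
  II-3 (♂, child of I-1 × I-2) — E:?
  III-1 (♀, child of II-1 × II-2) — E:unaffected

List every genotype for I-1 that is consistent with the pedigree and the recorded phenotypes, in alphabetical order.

I-1 ∈ {X^EX^e, X^eX^e}

E/I-1 ? ·: X^EX^e|X^eX^e
E/I-2 ? ·: X^eY
E/II-1 aff I-1×I-2: X^eX^e
E/II-2 ? ·: X^EY
E/II-3 ? I-1×I-2: X^EY|X^eY
E/III-1 un II-1×II-2: X^EX^e
⇒ E over [I-1,I-2,II-1,II-2,II-3,III-1]: 3 consistent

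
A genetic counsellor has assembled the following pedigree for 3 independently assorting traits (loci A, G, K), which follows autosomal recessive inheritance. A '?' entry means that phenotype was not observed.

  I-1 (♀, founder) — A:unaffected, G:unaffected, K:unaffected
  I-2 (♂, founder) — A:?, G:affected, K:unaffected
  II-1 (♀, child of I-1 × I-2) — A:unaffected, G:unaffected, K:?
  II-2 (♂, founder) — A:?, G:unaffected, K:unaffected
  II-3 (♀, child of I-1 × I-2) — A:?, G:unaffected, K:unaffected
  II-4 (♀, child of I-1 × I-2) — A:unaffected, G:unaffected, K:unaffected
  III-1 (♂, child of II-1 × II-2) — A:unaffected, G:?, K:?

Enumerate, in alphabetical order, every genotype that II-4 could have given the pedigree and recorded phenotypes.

II-4 ∈ {AA Gg KK, AA Gg Kk, Aa Gg KK, Aa Gg Kk}

A/I-1 un ·: AA|Aa
A/I-2 ? ·: AA|Aa|aa
A/II-1 un I-1×I-2: AA|Aa
A/II-2 ? ·: AA|Aa|aa
A/II-3 ? I-1×I-2: AA|Aa|aa
A/II-4 un I-1×I-2: AA|Aa
A/III-1 un II-1×II-2: AA|Aa
⇒ A over [I-1,I-2,II-1,II-2,II-3,II-4,III-1]: 145 consistent
G/I-1 un ·: GG|Gg
G/I-2 aff ·: gg
G/II-1 un I-1×I-2: Gg
G/II-2 un ·: GG|Gg
G/II-3 un I-1×I-2: Gg
G/II-4 un I-1×I-2: Gg
G/III-1 ? II-1×II-2: GG|Gg|gg
⇒ G over [I-1,I-2,II-1,II-2,II-3,II-4,III-1]: 10 consistent
K/I-1 un ·: KK|Kk
K/I-2 un ·: KK|Kk
K/II-1 ? I-1×I-2: KK|Kk|kk
K/II-2 un ·: KK|Kk
K/II-3 un I-1×I-2: KK|Kk
K/II-4 un I-1×I-2: KK|Kk
K/III-1 ? II-1×II-2: KK|Kk|kk
⇒ K over [I-1,I-2,II-1,II-2,II-3,II-4,III-1]: 111 consistent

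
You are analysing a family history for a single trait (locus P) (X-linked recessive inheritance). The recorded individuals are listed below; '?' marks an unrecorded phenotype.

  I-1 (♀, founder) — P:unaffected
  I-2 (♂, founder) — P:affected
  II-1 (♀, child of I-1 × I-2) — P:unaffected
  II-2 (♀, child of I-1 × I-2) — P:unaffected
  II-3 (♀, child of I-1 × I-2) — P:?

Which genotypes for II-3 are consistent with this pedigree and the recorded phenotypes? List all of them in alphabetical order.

P/I-1 un ·: X^PX^P|X^PX^p
P/I-2 aff ·: X^pY
P/II-1 un I-1×I-2: X^PX^p
P/II-2 un I-1×I-2: X^PX^p
P/II-3 ? I-1×I-2: X^PX^p|X^pX^p
⇒ P over [I-1,I-2,II-1,II-2,II-3]: 3 consistent

II-3 ∈ {X^PX^p, X^pX^p}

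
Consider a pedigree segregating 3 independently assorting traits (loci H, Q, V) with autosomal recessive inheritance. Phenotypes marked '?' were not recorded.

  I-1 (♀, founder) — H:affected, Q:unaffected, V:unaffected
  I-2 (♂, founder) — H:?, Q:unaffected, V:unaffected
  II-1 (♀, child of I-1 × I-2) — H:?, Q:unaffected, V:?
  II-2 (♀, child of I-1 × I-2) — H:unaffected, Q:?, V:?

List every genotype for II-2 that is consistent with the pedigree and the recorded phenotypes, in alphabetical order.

II-2 ∈ {Hh QQ VV, Hh QQ Vv, Hh QQ vv, Hh Qq VV, Hh Qq Vv, Hh Qq vv, Hh qq VV, Hh qq Vv, Hh qq vv}

H/I-1 aff ·: hh
H/I-2 ? ·: HH|Hh
H/II-1 ? I-1×I-2: Hh|hh
H/II-2 un I-1×I-2: Hh
⇒ H over [I-1,I-2,II-1,II-2]: 3 consistent
Q/I-1 un ·: QQ|Qq
Q/I-2 un ·: QQ|Qq
Q/II-1 un I-1×I-2: QQ|Qq
Q/II-2 ? I-1×I-2: QQ|Qq|qq
⇒ Q over [I-1,I-2,II-1,II-2]: 15 consistent
V/I-1 un ·: VV|Vv
V/I-2 un ·: VV|Vv
V/II-1 ? I-1×I-2: VV|Vv|vv
V/II-2 ? I-1×I-2: VV|Vv|vv
⇒ V over [I-1,I-2,II-1,II-2]: 18 consistent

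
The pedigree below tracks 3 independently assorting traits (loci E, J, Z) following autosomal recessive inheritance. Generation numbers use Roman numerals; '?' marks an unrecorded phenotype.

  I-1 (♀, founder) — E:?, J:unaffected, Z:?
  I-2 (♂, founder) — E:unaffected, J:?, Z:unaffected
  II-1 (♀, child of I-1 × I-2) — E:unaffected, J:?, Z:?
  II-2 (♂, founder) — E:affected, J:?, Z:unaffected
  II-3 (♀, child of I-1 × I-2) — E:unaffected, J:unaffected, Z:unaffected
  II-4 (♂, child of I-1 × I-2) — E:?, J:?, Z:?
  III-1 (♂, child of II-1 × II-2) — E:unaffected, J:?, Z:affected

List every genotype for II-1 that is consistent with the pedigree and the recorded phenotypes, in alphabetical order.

II-1 ∈ {EE JJ Zz, EE JJ zz, EE Jj Zz, EE Jj zz, EE jj Zz, EE jj zz, Ee JJ Zz, Ee JJ zz, Ee Jj Zz, Ee Jj zz, Ee jj Zz, Ee jj zz}

E/I-1 ? ·: EE|Ee|ee
E/I-2 un ·: EE|Ee
E/II-1 un I-1×I-2: EE|Ee
E/II-2 aff ·: ee
E/II-3 un I-1×I-2: EE|Ee
E/II-4 ? I-1×I-2: EE|Ee|ee
E/III-1 un II-1×II-2: Ee
⇒ E over [I-1,I-2,II-1,II-2,II-3,II-4,III-1]: 32 consistent
J/I-1 un ·: JJ|Jj
J/I-2 ? ·: JJ|Jj|jj
J/II-1 ? I-1×I-2: JJ|Jj|jj
J/II-2 ? ·: JJ|Jj|jj
J/II-3 un I-1×I-2: JJ|Jj
J/II-4 ? I-1×I-2: JJ|Jj|jj
J/III-1 ? II-1×II-2: JJ|Jj|jj
⇒ J over [I-1,I-2,II-1,II-2,II-3,II-4,III-1]: 211 consistent
Z/I-1 ? ·: ZZ|Zz|zz
Z/I-2 un ·: ZZ|Zz
Z/II-1 ? I-1×I-2: Zz|zz
Z/II-2 un ·: Zz
Z/II-3 un I-1×I-2: ZZ|Zz
Z/II-4 ? I-1×I-2: ZZ|Zz|zz
Z/III-1 aff II-1×II-2: zz
⇒ Z over [I-1,I-2,II-1,II-2,II-3,II-4,III-1]: 25 consistent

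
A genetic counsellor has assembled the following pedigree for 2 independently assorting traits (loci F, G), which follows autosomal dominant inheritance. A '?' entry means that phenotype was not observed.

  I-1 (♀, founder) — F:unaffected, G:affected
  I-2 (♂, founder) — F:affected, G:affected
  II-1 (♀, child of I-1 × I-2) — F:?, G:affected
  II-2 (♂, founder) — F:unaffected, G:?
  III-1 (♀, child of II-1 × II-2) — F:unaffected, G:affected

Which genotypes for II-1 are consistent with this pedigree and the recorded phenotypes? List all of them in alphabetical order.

II-1 ∈ {Ff GG, Ff Gg, ff GG, ff Gg}

F/I-1 un ·: ff
F/I-2 aff ·: Ff|FF
F/II-1 ? I-1×I-2: ff|Ff
F/II-2 un ·: ff
F/III-1 un II-1×II-2: ff
⇒ F over [I-1,I-2,II-1,II-2,III-1]: 3 consistent
G/I-1 aff ·: Gg|GG
G/I-2 aff ·: Gg|GG
G/II-1 aff I-1×I-2: Gg|GG
G/II-2 ? ·: gg|Gg|GG
G/III-1 aff II-1×II-2: Gg|GG
⇒ G over [I-1,I-2,II-1,II-2,III-1]: 31 consistent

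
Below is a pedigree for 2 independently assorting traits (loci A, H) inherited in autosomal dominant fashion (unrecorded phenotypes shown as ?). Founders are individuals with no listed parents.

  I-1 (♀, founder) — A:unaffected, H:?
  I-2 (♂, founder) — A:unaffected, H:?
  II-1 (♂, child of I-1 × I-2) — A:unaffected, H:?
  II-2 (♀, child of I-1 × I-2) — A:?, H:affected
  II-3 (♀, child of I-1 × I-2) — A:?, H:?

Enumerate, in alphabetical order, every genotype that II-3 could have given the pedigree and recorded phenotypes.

II-3 ∈ {aa HH, aa Hh, aa hh}

A/I-1 un ·: aa
A/I-2 un ·: aa
A/II-1 un I-1×I-2: aa
A/II-2 ? I-1×I-2: aa
A/II-3 ? I-1×I-2: aa
⇒ A over [I-1,I-2,II-1,II-2,II-3]: 1 consistent
H/I-1 ? ·: hh|Hh|HH
H/I-2 ? ·: hh|Hh|HH
H/II-1 ? I-1×I-2: hh|Hh|HH
H/II-2 aff I-1×I-2: Hh|HH
H/II-3 ? I-1×I-2: hh|Hh|HH
⇒ H over [I-1,I-2,II-1,II-2,II-3]: 45 consistent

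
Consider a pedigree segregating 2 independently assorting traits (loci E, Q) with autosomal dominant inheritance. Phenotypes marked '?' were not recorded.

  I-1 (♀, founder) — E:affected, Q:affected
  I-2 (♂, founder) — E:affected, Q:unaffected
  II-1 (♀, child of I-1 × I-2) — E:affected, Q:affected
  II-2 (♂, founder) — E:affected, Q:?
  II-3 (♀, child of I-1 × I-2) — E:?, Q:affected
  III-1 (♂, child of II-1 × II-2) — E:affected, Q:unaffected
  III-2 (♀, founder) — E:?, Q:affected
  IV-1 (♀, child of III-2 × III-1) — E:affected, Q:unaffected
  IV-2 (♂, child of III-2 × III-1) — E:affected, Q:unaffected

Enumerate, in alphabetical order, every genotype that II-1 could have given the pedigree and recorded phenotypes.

E/I-1 aff ·: Ee|EE
E/I-2 aff ·: Ee|EE
E/II-1 aff I-1×I-2: Ee|EE
E/II-2 aff ·: Ee|EE
E/II-3 ? I-1×I-2: ee|Ee|EE
E/III-1 aff II-1×II-2: Ee|EE
E/III-2 ? ·: ee|Ee|EE
E/IV-1 aff III-2×III-1: Ee|EE
E/IV-2 aff III-2×III-1: Ee|EE
⇒ E over [I-1,I-2,II-1,II-2,II-3,III-1,III-2,IV-1,IV-2]: 378 consistent
Q/I-1 aff ·: Qq|QQ
Q/I-2 un ·: qq
Q/II-1 aff I-1×I-2: Qq
Q/II-2 ? ·: qq|Qq
Q/II-3 aff I-1×I-2: Qq
Q/III-1 un II-1×II-2: qq
Q/III-2 aff ·: Qq
Q/IV-1 un III-2×III-1: qq
Q/IV-2 un III-2×III-1: qq
⇒ Q over [I-1,I-2,II-1,II-2,II-3,III-1,III-2,IV-1,IV-2]: 4 consistent

II-1 ∈ {EE Qq, Ee Qq}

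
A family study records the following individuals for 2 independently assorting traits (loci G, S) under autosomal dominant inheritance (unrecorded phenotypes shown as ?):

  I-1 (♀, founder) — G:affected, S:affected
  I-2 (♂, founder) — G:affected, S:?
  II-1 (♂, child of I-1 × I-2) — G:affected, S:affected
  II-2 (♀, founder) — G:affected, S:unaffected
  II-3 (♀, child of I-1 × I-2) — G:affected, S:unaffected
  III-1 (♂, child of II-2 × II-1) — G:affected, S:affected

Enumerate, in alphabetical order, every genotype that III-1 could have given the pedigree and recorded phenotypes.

III-1 ∈ {GG Ss, Gg Ss}

G/I-1 aff ·: Gg|GG
G/I-2 aff ·: Gg|GG
G/II-1 aff I-1×I-2: Gg|GG
G/II-2 aff ·: Gg|GG
G/II-3 aff I-1×I-2: Gg|GG
G/III-1 aff II-2×II-1: Gg|GG
⇒ G over [I-1,I-2,II-1,II-2,II-3,III-1]: 45 consistent
S/I-1 aff ·: Ss
S/I-2 ? ·: ss|Ss
S/II-1 aff I-1×I-2: Ss|SS
S/II-2 un ·: ss
S/II-3 un I-1×I-2: ss
S/III-1 aff II-2×II-1: Ss
⇒ S over [I-1,I-2,II-1,II-2,II-3,III-1]: 3 consistent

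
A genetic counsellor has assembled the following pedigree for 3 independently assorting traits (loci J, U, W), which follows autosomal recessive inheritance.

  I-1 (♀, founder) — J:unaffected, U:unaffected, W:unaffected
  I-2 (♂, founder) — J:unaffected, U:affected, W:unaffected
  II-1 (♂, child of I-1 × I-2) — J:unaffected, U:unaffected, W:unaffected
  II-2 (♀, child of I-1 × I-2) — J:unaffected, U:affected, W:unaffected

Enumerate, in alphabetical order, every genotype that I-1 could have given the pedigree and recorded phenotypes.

I-1 ∈ {JJ Uu WW, JJ Uu Ww, Jj Uu WW, Jj Uu Ww}

J/I-1 un ·: JJ|Jj
J/I-2 un ·: JJ|Jj
J/II-1 un I-1×I-2: JJ|Jj
J/II-2 un I-1×I-2: JJ|Jj
⇒ J over [I-1,I-2,II-1,II-2]: 13 consistent
U/I-1 un ·: Uu
U/I-2 aff ·: uu
U/II-1 un I-1×I-2: Uu
U/II-2 aff I-1×I-2: uu
⇒ U over [I-1,I-2,II-1,II-2]: 1 consistent
W/I-1 un ·: WW|Ww
W/I-2 un ·: WW|Ww
W/II-1 un I-1×I-2: WW|Ww
W/II-2 un I-1×I-2: WW|Ww
⇒ W over [I-1,I-2,II-1,II-2]: 13 consistent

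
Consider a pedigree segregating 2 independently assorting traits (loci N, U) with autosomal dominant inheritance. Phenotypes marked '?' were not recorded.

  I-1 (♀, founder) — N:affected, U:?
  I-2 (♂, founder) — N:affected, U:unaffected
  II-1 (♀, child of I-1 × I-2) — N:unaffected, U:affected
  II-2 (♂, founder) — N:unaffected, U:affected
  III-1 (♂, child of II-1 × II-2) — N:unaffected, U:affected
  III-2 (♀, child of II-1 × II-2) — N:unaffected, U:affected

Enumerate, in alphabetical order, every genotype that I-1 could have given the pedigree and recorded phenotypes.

N/I-1 aff ·: Nn
N/I-2 aff ·: Nn
N/II-1 un I-1×I-2: nn
N/II-2 un ·: nn
N/III-1 un II-1×II-2: nn
N/III-2 un II-1×II-2: nn
⇒ N over [I-1,I-2,II-1,II-2,III-1,III-2]: 1 consistent
U/I-1 ? ·: Uu|UU
U/I-2 un ·: uu
U/II-1 aff I-1×I-2: Uu
U/II-2 aff ·: Uu|UU
U/III-1 aff II-1×II-2: Uu|UU
U/III-2 aff II-1×II-2: Uu|UU
⇒ U over [I-1,I-2,II-1,II-2,III-1,III-2]: 16 consistent

I-1 ∈ {Nn UU, Nn Uu}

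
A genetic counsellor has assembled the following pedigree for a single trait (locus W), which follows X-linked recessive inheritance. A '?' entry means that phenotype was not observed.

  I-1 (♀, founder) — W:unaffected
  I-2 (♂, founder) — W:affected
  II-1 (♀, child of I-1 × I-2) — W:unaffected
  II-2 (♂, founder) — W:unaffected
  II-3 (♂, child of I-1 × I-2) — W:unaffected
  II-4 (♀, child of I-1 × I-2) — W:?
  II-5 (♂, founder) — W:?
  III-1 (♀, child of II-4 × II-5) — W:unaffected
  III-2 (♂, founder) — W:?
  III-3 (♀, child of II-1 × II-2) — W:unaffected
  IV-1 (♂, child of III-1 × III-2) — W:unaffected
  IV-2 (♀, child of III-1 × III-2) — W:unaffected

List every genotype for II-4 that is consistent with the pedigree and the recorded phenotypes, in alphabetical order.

W/I-1 un ·: X^WX^W|X^WX^w
W/I-2 aff ·: X^wY
W/II-1 un I-1×I-2: X^WX^w
W/II-2 un ·: X^WY
W/II-3 un I-1×I-2: X^WY
W/II-4 ? I-1×I-2: X^WX^w|X^wX^w
W/II-5 ? ·: X^WY|X^wY
W/III-1 un II-4×II-5: X^WX^W|X^WX^w
W/III-2 ? ·: X^WY|X^wY
W/III-3 un II-1×II-2: X^WX^W|X^WX^w
W/IV-1 un III-1×III-2: X^WY
W/IV-2 un III-1×III-2: X^WX^W|X^WX^w
⇒ W over [I-1,I-2,II-1,II-2,II-3,II-4,II-5,III-1,III-2,III-3,IV-1,IV-2]: 38 consistent

II-4 ∈ {X^WX^w, X^wX^w}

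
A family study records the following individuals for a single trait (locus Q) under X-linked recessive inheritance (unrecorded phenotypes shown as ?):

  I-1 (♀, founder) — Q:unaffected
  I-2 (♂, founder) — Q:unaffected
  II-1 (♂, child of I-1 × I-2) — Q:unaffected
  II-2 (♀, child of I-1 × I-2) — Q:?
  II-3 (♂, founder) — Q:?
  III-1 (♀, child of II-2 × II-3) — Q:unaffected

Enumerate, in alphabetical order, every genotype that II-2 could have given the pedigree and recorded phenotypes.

Q/I-1 un ·: X^QX^Q|X^QX^q
Q/I-2 un ·: X^QY
Q/II-1 un I-1×I-2: X^QY
Q/II-2 ? I-1×I-2: X^QX^Q|X^QX^q
Q/II-3 ? ·: X^QY|X^qY
Q/III-1 un II-2×II-3: X^QX^Q|X^QX^q
⇒ Q over [I-1,I-2,II-1,II-2,II-3,III-1]: 7 consistent

II-2 ∈ {X^QX^Q, X^QX^q}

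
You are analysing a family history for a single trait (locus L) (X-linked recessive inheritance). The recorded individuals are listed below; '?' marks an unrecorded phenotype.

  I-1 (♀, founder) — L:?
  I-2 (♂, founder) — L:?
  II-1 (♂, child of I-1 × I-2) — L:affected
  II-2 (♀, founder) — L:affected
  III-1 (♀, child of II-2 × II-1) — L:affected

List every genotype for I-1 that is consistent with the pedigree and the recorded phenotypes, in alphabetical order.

I-1 ∈ {X^LX^l, X^lX^l}

L/I-1 ? ·: X^LX^l|X^lX^l
L/I-2 ? ·: X^LY|X^lY
L/II-1 aff I-1×I-2: X^lY
L/II-2 aff ·: X^lX^l
L/III-1 aff II-2×II-1: X^lX^l
⇒ L over [I-1,I-2,II-1,II-2,III-1]: 4 consistent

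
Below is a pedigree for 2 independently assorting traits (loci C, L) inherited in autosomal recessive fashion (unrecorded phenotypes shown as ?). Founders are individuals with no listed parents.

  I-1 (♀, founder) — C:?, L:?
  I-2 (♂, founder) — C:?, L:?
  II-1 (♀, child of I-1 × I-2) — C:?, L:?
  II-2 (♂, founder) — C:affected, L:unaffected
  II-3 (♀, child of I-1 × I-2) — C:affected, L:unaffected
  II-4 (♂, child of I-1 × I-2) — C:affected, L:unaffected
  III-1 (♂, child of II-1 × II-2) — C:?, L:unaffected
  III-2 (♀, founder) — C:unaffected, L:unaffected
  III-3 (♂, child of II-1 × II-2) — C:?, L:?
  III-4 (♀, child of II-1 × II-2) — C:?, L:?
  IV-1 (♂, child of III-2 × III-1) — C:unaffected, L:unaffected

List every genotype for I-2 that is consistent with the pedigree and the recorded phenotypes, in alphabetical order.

C/I-1 ? ·: Cc|cc
C/I-2 ? ·: Cc|cc
C/II-1 ? I-1×I-2: CC|Cc|cc
C/II-2 aff ·: cc
C/II-3 aff I-1×I-2: cc
C/II-4 aff I-1×I-2: cc
C/III-1 ? II-1×II-2: Cc|cc
C/III-2 un ·: CC|Cc
C/III-3 ? II-1×II-2: Cc|cc
C/III-4 ? II-1×II-2: Cc|cc
C/IV-1 un III-2×III-1: CC|Cc
⇒ C over [I-1,I-2,II-1,II-2,II-3,II-4,III-1,III-2,III-3,III-4,IV-1]: 84 consistent
L/I-1 ? ·: LL|Ll|ll
L/I-2 ? ·: LL|Ll|ll
L/II-1 ? I-1×I-2: LL|Ll|ll
L/II-2 un ·: LL|Ll
L/II-3 un I-1×I-2: LL|Ll
L/II-4 un I-1×I-2: LL|Ll
L/III-1 un II-1×II-2: LL|Ll
L/III-2 un ·: LL|Ll
L/III-3 ? II-1×II-2: LL|Ll|ll
L/III-4 ? II-1×II-2: LL|Ll|ll
L/IV-1 un III-2×III-1: LL|Ll
⇒ L over [I-1,I-2,II-1,II-2,II-3,II-4,III-1,III-2,III-3,III-4,IV-1]: 1979 consistent

I-2 ∈ {Cc LL, Cc Ll, Cc ll, cc LL, cc Ll, cc ll}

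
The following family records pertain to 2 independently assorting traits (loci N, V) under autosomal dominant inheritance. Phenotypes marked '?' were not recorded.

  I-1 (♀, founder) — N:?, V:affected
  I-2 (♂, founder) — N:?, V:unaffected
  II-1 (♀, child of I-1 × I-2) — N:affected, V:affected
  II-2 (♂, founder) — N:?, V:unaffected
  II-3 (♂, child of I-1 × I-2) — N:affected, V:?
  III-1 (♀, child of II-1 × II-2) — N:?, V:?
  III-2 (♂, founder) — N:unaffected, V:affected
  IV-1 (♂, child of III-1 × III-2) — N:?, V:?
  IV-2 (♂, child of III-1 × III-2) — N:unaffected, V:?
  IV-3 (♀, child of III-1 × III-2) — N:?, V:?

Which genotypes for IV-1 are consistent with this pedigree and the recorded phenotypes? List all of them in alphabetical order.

N/I-1 ? ·: nn|Nn|NN
N/I-2 ? ·: nn|Nn|NN
N/II-1 aff I-1×I-2: Nn|NN
N/II-2 ? ·: nn|Nn|NN
N/II-3 aff I-1×I-2: Nn|NN
N/III-1 ? II-1×II-2: nn|Nn
N/III-2 un ·: nn
N/IV-1 ? III-1×III-2: nn|Nn
N/IV-2 un III-1×III-2: nn
N/IV-3 ? III-1×III-2: nn|Nn
⇒ N over [I-1,I-2,II-1,II-2,II-3,III-1,III-2,IV-1,IV-2,IV-3]: 196 consistent
V/I-1 aff ·: Vv|VV
V/I-2 un ·: vv
V/II-1 aff I-1×I-2: Vv
V/II-2 un ·: vv
V/II-3 ? I-1×I-2: vv|Vv
V/III-1 ? II-1×II-2: vv|Vv
V/III-2 aff ·: Vv|VV
V/IV-1 ? III-1×III-2: vv|Vv|VV
V/IV-2 ? III-1×III-2: vv|Vv|VV
V/IV-3 ? III-1×III-2: vv|Vv|VV
⇒ V over [I-1,I-2,II-1,II-2,II-3,III-1,III-2,IV-1,IV-2,IV-3]: 132 consistent

IV-1 ∈ {Nn VV, Nn Vv, Nn vv, nn VV, nn Vv, nn vv}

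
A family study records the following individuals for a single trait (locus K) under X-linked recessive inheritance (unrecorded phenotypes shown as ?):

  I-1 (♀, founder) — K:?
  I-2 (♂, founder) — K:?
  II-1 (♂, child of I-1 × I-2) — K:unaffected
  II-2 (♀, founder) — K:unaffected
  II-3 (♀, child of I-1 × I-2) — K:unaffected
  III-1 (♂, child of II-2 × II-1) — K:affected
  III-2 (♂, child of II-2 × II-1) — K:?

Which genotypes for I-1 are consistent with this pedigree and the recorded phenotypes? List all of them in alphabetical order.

K/I-1 ? ·: X^KX^K|X^KX^k
K/I-2 ? ·: X^KY|X^kY
K/II-1 un I-1×I-2: X^KY
K/II-2 un ·: X^KX^k
K/II-3 un I-1×I-2: X^KX^K|X^KX^k
K/III-1 aff II-2×II-1: X^kY
K/III-2 ? II-2×II-1: X^KY|X^kY
⇒ K over [I-1,I-2,II-1,II-2,II-3,III-1,III-2]: 10 consistent

I-1 ∈ {X^KX^K, X^KX^k}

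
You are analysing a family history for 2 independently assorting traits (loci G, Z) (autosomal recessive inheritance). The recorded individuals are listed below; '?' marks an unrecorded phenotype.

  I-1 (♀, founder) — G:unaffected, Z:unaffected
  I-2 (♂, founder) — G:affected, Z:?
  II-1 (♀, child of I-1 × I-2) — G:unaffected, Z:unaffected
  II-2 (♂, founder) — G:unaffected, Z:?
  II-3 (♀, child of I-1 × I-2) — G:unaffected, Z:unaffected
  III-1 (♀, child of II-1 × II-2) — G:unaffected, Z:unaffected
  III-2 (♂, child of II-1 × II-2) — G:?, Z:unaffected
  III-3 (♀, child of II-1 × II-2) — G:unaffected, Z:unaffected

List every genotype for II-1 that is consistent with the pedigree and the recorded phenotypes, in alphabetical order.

II-1 ∈ {Gg ZZ, Gg Zz}

G/I-1 un ·: GG|Gg
G/I-2 aff ·: gg
G/II-1 un I-1×I-2: Gg
G/II-2 un ·: GG|Gg
G/II-3 un I-1×I-2: Gg
G/III-1 un II-1×II-2: GG|Gg
G/III-2 ? II-1×II-2: GG|Gg|gg
G/III-3 un II-1×II-2: GG|Gg
⇒ G over [I-1,I-2,II-1,II-2,II-3,III-1,III-2,III-3]: 40 consistent
Z/I-1 un ·: ZZ|Zz
Z/I-2 ? ·: ZZ|Zz|zz
Z/II-1 un I-1×I-2: ZZ|Zz
Z/II-2 ? ·: ZZ|Zz|zz
Z/II-3 un I-1×I-2: ZZ|Zz
Z/III-1 un II-1×II-2: ZZ|Zz
Z/III-2 un II-1×II-2: ZZ|Zz
Z/III-3 un II-1×II-2: ZZ|Zz
⇒ Z over [I-1,I-2,II-1,II-2,II-3,III-1,III-2,III-3]: 206 consistent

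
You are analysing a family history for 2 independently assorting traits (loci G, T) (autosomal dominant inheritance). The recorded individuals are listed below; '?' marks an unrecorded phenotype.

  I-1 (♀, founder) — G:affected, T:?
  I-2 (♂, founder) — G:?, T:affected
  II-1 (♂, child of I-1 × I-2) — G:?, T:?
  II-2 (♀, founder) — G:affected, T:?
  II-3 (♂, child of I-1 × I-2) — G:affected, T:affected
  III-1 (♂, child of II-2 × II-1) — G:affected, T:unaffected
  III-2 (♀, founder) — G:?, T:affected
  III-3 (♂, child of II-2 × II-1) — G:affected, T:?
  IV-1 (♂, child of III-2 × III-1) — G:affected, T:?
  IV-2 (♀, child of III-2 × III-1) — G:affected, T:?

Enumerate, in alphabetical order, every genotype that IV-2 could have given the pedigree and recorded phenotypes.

G/I-1 aff ·: Gg|GG
G/I-2 ? ·: gg|Gg|GG
G/II-1 ? I-1×I-2: gg|Gg|GG
G/II-2 aff ·: Gg|GG
G/II-3 aff I-1×I-2: Gg|GG
G/III-1 aff II-2×II-1: Gg|GG
G/III-2 ? ·: gg|Gg|GG
G/III-3 aff II-2×II-1: Gg|GG
G/IV-1 aff III-2×III-1: Gg|GG
G/IV-2 aff III-2×III-1: Gg|GG
⇒ G over [I-1,I-2,II-1,II-2,II-3,III-1,III-2,III-3,IV-1,IV-2]: 786 consistent
T/I-1 ? ·: tt|Tt|TT
T/I-2 aff ·: Tt|TT
T/II-1 ? I-1×I-2: tt|Tt
T/II-2 ? ·: tt|Tt
T/II-3 aff I-1×I-2: Tt|TT
T/III-1 un II-2×II-1: tt
T/III-2 aff ·: Tt|TT
T/III-3 ? II-2×II-1: tt|Tt|TT
T/IV-1 ? III-2×III-1: tt|Tt
T/IV-2 ? III-2×III-1: tt|Tt
⇒ T over [I-1,I-2,II-1,II-2,II-3,III-1,III-2,III-3,IV-1,IV-2]: 245 consistent

IV-2 ∈ {GG Tt, GG tt, Gg Tt, Gg tt}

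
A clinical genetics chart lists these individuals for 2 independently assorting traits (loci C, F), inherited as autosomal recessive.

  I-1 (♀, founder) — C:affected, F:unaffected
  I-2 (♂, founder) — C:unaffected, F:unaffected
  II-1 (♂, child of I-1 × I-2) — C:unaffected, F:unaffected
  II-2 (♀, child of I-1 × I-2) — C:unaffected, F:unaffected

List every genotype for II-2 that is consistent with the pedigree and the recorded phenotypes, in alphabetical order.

II-2 ∈ {Cc FF, Cc Ff}

C/I-1 aff ·: cc
C/I-2 un ·: CC|Cc
C/II-1 un I-1×I-2: Cc
C/II-2 un I-1×I-2: Cc
⇒ C over [I-1,I-2,II-1,II-2]: 2 consistent
F/I-1 un ·: FF|Ff
F/I-2 un ·: FF|Ff
F/II-1 un I-1×I-2: FF|Ff
F/II-2 un I-1×I-2: FF|Ff
⇒ F over [I-1,I-2,II-1,II-2]: 13 consistent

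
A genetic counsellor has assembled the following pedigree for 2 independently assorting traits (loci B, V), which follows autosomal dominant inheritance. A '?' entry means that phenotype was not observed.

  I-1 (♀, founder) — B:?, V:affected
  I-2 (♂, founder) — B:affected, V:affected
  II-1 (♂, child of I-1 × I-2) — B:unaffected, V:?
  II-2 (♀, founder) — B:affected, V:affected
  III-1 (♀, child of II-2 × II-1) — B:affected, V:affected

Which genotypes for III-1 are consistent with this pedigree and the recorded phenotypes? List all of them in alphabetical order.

III-1 ∈ {Bb VV, Bb Vv}

B/I-1 ? ·: bb|Bb
B/I-2 aff ·: Bb
B/II-1 un I-1×I-2: bb
B/II-2 aff ·: Bb|BB
B/III-1 aff II-2×II-1: Bb
⇒ B over [I-1,I-2,II-1,II-2,III-1]: 4 consistent
V/I-1 aff ·: Vv|VV
V/I-2 aff ·: Vv|VV
V/II-1 ? I-1×I-2: vv|Vv|VV
V/II-2 aff ·: Vv|VV
V/III-1 aff II-2×II-1: Vv|VV
⇒ V over [I-1,I-2,II-1,II-2,III-1]: 26 consistent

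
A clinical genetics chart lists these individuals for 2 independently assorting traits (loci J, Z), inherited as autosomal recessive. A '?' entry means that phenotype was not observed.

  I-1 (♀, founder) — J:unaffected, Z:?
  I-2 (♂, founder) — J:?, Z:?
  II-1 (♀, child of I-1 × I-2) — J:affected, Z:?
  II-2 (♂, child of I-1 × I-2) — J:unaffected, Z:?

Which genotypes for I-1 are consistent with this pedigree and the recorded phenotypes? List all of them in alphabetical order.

J/I-1 un ·: Jj
J/I-2 ? ·: Jj|jj
J/II-1 aff I-1×I-2: jj
J/II-2 un I-1×I-2: JJ|Jj
⇒ J over [I-1,I-2,II-1,II-2]: 3 consistent
Z/I-1 ? ·: ZZ|Zz|zz
Z/I-2 ? ·: ZZ|Zz|zz
Z/II-1 ? I-1×I-2: ZZ|Zz|zz
Z/II-2 ? I-1×I-2: ZZ|Zz|zz
⇒ Z over [I-1,I-2,II-1,II-2]: 29 consistent

I-1 ∈ {Jj ZZ, Jj Zz, Jj zz}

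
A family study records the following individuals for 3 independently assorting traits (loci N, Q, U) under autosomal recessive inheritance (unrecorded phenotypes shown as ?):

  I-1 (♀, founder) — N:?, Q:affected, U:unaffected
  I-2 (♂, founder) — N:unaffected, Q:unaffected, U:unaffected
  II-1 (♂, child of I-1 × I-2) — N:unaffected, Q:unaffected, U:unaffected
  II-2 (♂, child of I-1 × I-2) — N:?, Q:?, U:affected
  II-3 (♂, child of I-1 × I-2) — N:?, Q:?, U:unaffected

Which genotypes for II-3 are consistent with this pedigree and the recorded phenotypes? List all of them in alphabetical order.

N/I-1 ? ·: NN|Nn|nn
N/I-2 un ·: NN|Nn
N/II-1 un I-1×I-2: NN|Nn
N/II-2 ? I-1×I-2: NN|Nn|nn
N/II-3 ? I-1×I-2: NN|Nn|nn
⇒ N over [I-1,I-2,II-1,II-2,II-3]: 40 consistent
Q/I-1 aff ·: qq
Q/I-2 un ·: QQ|Qq
Q/II-1 un I-1×I-2: Qq
Q/II-2 ? I-1×I-2: Qq|qq
Q/II-3 ? I-1×I-2: Qq|qq
⇒ Q over [I-1,I-2,II-1,II-2,II-3]: 5 consistent
U/I-1 un ·: Uu
U/I-2 un ·: Uu
U/II-1 un I-1×I-2: UU|Uu
U/II-2 aff I-1×I-2: uu
U/II-3 un I-1×I-2: UU|Uu
⇒ U over [I-1,I-2,II-1,II-2,II-3]: 4 consistent

II-3 ∈ {NN Qq UU, NN Qq Uu, NN qq UU, NN qq Uu, Nn Qq UU, Nn Qq Uu, Nn qq UU, Nn qq Uu, nn Qq UU, nn Qq Uu, nn qq UU, nn qq Uu}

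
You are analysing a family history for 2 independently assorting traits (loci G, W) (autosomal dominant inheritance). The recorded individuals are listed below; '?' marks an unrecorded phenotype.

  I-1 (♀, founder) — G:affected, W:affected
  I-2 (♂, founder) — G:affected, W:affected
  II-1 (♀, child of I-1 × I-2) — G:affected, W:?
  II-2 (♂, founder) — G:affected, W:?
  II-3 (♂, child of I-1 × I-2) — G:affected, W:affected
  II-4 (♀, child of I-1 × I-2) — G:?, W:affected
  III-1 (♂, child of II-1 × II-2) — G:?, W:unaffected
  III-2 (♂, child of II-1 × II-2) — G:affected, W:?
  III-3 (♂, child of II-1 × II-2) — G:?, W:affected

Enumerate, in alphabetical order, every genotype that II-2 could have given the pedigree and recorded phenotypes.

G/I-1 aff ·: Gg|GG
G/I-2 aff ·: Gg|GG
G/II-1 aff I-1×I-2: Gg|GG
G/II-2 aff ·: Gg|GG
G/II-3 aff I-1×I-2: Gg|GG
G/II-4 ? I-1×I-2: gg|Gg|GG
G/III-1 ? II-1×II-2: gg|Gg|GG
G/III-2 aff II-1×II-2: Gg|GG
G/III-3 ? II-1×II-2: gg|Gg|GG
⇒ G over [I-1,I-2,II-1,II-2,II-3,II-4,III-1,III-2,III-3]: 499 consistent
W/I-1 aff ·: Ww|WW
W/I-2 aff ·: Ww|WW
W/II-1 ? I-1×I-2: ww|Ww
W/II-2 ? ·: ww|Ww
W/II-3 aff I-1×I-2: Ww|WW
W/II-4 aff I-1×I-2: Ww|WW
W/III-1 un II-1×II-2: ww
W/III-2 ? II-1×II-2: ww|Ww|WW
W/III-3 aff II-1×II-2: Ww|WW
⇒ W over [I-1,I-2,II-1,II-2,II-3,II-4,III-1,III-2,III-3]: 104 consistent

II-2 ∈ {GG Ww, GG ww, Gg Ww, Gg ww}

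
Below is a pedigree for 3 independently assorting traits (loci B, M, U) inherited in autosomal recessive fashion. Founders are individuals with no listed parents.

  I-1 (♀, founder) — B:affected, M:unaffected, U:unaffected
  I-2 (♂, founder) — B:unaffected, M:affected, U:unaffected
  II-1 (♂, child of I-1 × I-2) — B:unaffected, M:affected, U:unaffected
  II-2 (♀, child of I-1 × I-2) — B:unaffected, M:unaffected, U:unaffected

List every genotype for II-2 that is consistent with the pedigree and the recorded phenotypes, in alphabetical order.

II-2 ∈ {Bb Mm UU, Bb Mm Uu}

B/I-1 aff ·: bb
B/I-2 un ·: BB|Bb
B/II-1 un I-1×I-2: Bb
B/II-2 un I-1×I-2: Bb
⇒ B over [I-1,I-2,II-1,II-2]: 2 consistent
M/I-1 un ·: Mm
M/I-2 aff ·: mm
M/II-1 aff I-1×I-2: mm
M/II-2 un I-1×I-2: Mm
⇒ M over [I-1,I-2,II-1,II-2]: 1 consistent
U/I-1 un ·: UU|Uu
U/I-2 un ·: UU|Uu
U/II-1 un I-1×I-2: UU|Uu
U/II-2 un I-1×I-2: UU|Uu
⇒ U over [I-1,I-2,II-1,II-2]: 13 consistent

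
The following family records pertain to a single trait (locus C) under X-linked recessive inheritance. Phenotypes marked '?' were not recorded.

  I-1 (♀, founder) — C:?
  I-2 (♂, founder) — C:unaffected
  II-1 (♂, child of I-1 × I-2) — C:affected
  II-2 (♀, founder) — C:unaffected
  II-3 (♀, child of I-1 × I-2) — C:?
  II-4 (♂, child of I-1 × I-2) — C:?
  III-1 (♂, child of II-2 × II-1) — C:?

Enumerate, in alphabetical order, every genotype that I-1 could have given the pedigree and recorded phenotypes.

C/I-1 ? ·: X^CX^c|X^cX^c
C/I-2 un ·: X^CY
C/II-1 aff I-1×I-2: X^cY
C/II-2 un ·: X^CX^C|X^CX^c
C/II-3 ? I-1×I-2: X^CX^C|X^CX^c
C/II-4 ? I-1×I-2: X^CY|X^cY
C/III-1 ? II-2×II-1: X^CY|X^cY
⇒ C over [I-1,I-2,II-1,II-2,II-3,II-4,III-1]: 15 consistent

I-1 ∈ {X^CX^c, X^cX^c}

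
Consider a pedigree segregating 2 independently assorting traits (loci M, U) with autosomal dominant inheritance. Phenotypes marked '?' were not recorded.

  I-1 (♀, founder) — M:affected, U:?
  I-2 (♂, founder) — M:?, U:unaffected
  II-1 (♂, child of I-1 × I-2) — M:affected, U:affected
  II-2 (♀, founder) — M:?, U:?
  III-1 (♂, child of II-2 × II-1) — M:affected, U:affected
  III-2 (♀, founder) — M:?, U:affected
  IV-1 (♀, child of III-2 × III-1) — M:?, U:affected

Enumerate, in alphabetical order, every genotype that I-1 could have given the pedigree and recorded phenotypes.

I-1 ∈ {MM UU, MM Uu, Mm UU, Mm Uu}

M/I-1 aff ·: Mm|MM
M/I-2 ? ·: mm|Mm|MM
M/II-1 aff I-1×I-2: Mm|MM
M/II-2 ? ·: mm|Mm|MM
M/III-1 aff II-2×II-1: Mm|MM
M/III-2 ? ·: mm|Mm|MM
M/IV-1 ? III-2×III-1: mm|Mm|MM
⇒ M over [I-1,I-2,II-1,II-2,III-1,III-2,IV-1]: 233 consistent
U/I-1 ? ·: Uu|UU
U/I-2 un ·: uu
U/II-1 aff I-1×I-2: Uu
U/II-2 ? ·: uu|Uu|UU
U/III-1 aff II-2×II-1: Uu|UU
U/III-2 aff ·: Uu|UU
U/IV-1 aff III-2×III-1: Uu|UU
⇒ U over [I-1,I-2,II-1,II-2,III-1,III-2,IV-1]: 36 consistent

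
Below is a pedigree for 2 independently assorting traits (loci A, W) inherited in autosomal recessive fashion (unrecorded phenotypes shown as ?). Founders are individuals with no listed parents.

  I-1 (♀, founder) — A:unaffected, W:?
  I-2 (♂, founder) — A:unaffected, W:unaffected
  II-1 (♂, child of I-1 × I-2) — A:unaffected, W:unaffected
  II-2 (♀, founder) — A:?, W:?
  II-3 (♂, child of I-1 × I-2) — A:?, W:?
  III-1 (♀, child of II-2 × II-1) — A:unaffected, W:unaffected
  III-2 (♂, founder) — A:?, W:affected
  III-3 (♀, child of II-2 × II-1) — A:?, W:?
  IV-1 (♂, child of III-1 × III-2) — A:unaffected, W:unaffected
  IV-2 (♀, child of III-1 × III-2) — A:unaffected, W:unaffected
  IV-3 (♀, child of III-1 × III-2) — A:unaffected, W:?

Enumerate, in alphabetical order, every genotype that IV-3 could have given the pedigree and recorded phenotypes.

A/I-1 un ·: AA|Aa
A/I-2 un ·: AA|Aa
A/II-1 un I-1×I-2: AA|Aa
A/II-2 ? ·: AA|Aa|aa
A/II-3 ? I-1×I-2: AA|Aa|aa
A/III-1 un II-2×II-1: AA|Aa
A/III-2 ? ·: AA|Aa|aa
A/III-3 ? II-2×II-1: AA|Aa|aa
A/IV-1 un III-1×III-2: AA|Aa
A/IV-2 un III-1×III-2: AA|Aa
A/IV-3 un III-1×III-2: AA|Aa
⇒ A over [I-1,I-2,II-1,II-2,II-3,III-1,III-2,III-3,IV-1,IV-2,IV-3]: 1831 consistent
W/I-1 ? ·: WW|Ww|ww
W/I-2 un ·: WW|Ww
W/II-1 un I-1×I-2: WW|Ww
W/II-2 ? ·: WW|Ww|ww
W/II-3 ? I-1×I-2: WW|Ww|ww
W/III-1 un II-2×II-1: WW|Ww
W/III-2 aff ·: ww
W/III-3 ? II-2×II-1: WW|Ww|ww
W/IV-1 un III-1×III-2: Ww
W/IV-2 un III-1×III-2: Ww
W/IV-3 ? III-1×III-2: Ww|ww
⇒ W over [I-1,I-2,II-1,II-2,II-3,III-1,III-2,III-3,IV-1,IV-2,IV-3]: 262 consistent

IV-3 ∈ {AA Ww, AA ww, Aa Ww, Aa ww}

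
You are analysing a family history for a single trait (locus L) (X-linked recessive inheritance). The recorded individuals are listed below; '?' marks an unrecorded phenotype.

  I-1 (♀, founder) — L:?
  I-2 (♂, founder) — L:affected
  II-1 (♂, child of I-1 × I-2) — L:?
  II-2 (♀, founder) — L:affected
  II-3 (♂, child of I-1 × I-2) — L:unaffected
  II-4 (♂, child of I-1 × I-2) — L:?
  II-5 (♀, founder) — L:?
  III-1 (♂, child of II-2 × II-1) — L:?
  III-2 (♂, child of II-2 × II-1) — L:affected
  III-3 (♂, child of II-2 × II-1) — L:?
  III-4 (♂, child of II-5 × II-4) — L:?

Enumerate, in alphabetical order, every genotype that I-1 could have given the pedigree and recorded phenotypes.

I-1 ∈ {X^LX^L, X^LX^l}

L/I-1 ? ·: X^LX^L|X^LX^l
L/I-2 aff ·: X^lY
L/II-1 ? I-1×I-2: X^LY|X^lY
L/II-2 aff ·: X^lX^l
L/II-3 un I-1×I-2: X^LY
L/II-4 ? I-1×I-2: X^LY|X^lY
L/II-5 ? ·: X^LX^L|X^LX^l|X^lX^l
L/III-1 ? II-2×II-1: X^lY
L/III-2 aff II-2×II-1: X^lY
L/III-3 ? II-2×II-1: X^lY
L/III-4 ? II-5×II-4: X^LY|X^lY
⇒ L over [I-1,I-2,II-1,II-2,II-3,II-4,II-5,III-1,III-2,III-3,III-4]: 20 consistent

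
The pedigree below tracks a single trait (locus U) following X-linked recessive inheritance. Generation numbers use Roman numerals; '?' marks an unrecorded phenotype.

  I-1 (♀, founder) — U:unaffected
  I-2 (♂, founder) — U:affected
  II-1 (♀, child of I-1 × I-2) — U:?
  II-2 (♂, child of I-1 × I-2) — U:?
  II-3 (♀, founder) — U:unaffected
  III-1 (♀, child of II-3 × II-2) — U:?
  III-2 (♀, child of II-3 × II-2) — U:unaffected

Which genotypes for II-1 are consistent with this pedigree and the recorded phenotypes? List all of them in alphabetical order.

II-1 ∈ {X^UX^u, X^uX^u}

U/I-1 un ·: X^UX^U|X^UX^u
U/I-2 aff ·: X^uY
U/II-1 ? I-1×I-2: X^UX^u|X^uX^u
U/II-2 ? I-1×I-2: X^UY|X^uY
U/II-3 un ·: X^UX^U|X^UX^u
U/III-1 ? II-3×II-2: X^UX^U|X^UX^u|X^uX^u
U/III-2 un II-3×II-2: X^UX^U|X^UX^u
⇒ U over [I-1,I-2,II-1,II-2,II-3,III-1,III-2]: 21 consistent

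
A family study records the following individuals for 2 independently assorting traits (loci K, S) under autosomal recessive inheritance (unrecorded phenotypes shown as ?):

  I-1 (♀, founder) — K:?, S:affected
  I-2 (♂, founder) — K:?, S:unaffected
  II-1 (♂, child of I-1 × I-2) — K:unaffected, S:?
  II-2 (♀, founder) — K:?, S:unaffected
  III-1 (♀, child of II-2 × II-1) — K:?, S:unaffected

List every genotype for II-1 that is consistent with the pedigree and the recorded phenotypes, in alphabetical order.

II-1 ∈ {KK Ss, KK ss, Kk Ss, Kk ss}

K/I-1 ? ·: KK|Kk|kk
K/I-2 ? ·: KK|Kk|kk
K/II-1 un I-1×I-2: KK|Kk
K/II-2 ? ·: KK|Kk|kk
K/III-1 ? II-2×II-1: KK|Kk|kk
⇒ K over [I-1,I-2,II-1,II-2,III-1]: 65 consistent
S/I-1 aff ·: ss
S/I-2 un ·: SS|Ss
S/II-1 ? I-1×I-2: Ss|ss
S/II-2 un ·: SS|Ss
S/III-1 un II-2×II-1: SS|Ss
⇒ S over [I-1,I-2,II-1,II-2,III-1]: 10 consistent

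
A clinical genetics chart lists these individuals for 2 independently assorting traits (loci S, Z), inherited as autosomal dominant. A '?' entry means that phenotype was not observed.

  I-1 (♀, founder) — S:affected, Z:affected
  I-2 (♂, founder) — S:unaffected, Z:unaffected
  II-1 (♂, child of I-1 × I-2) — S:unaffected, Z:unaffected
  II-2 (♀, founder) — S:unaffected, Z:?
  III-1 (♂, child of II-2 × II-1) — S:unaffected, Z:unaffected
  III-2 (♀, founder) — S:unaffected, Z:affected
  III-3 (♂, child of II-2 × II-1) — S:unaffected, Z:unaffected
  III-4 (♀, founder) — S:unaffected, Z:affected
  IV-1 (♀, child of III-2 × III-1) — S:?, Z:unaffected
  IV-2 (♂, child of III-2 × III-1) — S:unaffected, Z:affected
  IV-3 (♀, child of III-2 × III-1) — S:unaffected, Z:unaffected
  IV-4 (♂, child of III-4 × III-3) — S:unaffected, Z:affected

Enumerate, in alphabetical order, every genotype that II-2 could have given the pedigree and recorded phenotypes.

S/I-1 aff ·: Ss
S/I-2 un ·: ss
S/II-1 un I-1×I-2: ss
S/II-2 un ·: ss
S/III-1 un II-2×II-1: ss
S/III-2 un ·: ss
S/III-3 un II-2×II-1: ss
S/III-4 un ·: ss
S/IV-1 ? III-2×III-1: ss
S/IV-2 un III-2×III-1: ss
S/IV-3 un III-2×III-1: ss
S/IV-4 un III-4×III-3: ss
⇒ S over [I-1,I-2,II-1,II-2,III-1,III-2,III-3,III-4,IV-1,IV-2,IV-3,IV-4]: 1 consistent
Z/I-1 aff ·: Zz
Z/I-2 un ·: zz
Z/II-1 un I-1×I-2: zz
Z/II-2 ? ·: zz|Zz
Z/III-1 un II-2×II-1: zz
Z/III-2 aff ·: Zz
Z/III-3 un II-2×II-1: zz
Z/III-4 aff ·: Zz|ZZ
Z/IV-1 un III-2×III-1: zz
Z/IV-2 aff III-2×III-1: Zz
Z/IV-3 un III-2×III-1: zz
Z/IV-4 aff III-4×III-3: Zz
⇒ Z over [I-1,I-2,II-1,II-2,III-1,III-2,III-3,III-4,IV-1,IV-2,IV-3,IV-4]: 4 consistent

II-2 ∈ {ss Zz, ss zz}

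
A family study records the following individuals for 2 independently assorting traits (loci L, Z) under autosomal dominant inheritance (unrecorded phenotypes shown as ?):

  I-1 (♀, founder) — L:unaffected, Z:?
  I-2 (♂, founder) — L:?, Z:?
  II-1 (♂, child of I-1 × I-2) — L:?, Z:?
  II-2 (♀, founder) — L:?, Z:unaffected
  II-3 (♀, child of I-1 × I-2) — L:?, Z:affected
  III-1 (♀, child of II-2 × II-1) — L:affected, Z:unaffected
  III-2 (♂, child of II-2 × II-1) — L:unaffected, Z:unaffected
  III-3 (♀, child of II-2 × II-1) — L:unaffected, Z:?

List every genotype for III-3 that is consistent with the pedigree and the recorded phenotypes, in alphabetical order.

III-3 ∈ {ll Zz, ll zz}

L/I-1 un ·: ll
L/I-2 ? ·: ll|Ll|LL
L/II-1 ? I-1×I-2: ll|Ll
L/II-2 ? ·: ll|Ll
L/II-3 ? I-1×I-2: ll|Ll
L/III-1 aff II-2×II-1: Ll|LL
L/III-2 un II-2×II-1: ll
L/III-3 un II-2×II-1: ll
⇒ L over [I-1,I-2,II-1,II-2,II-3,III-1,III-2,III-3]: 12 consistent
Z/I-1 ? ·: zz|Zz|ZZ
Z/I-2 ? ·: zz|Zz|ZZ
Z/II-1 ? I-1×I-2: zz|Zz
Z/II-2 un ·: zz
Z/II-3 aff I-1×I-2: Zz|ZZ
Z/III-1 un II-2×II-1: zz
Z/III-2 un II-2×II-1: zz
Z/III-3 ? II-2×II-1: zz|Zz
⇒ Z over [I-1,I-2,II-1,II-2,II-3,III-1,III-2,III-3]: 24 consistent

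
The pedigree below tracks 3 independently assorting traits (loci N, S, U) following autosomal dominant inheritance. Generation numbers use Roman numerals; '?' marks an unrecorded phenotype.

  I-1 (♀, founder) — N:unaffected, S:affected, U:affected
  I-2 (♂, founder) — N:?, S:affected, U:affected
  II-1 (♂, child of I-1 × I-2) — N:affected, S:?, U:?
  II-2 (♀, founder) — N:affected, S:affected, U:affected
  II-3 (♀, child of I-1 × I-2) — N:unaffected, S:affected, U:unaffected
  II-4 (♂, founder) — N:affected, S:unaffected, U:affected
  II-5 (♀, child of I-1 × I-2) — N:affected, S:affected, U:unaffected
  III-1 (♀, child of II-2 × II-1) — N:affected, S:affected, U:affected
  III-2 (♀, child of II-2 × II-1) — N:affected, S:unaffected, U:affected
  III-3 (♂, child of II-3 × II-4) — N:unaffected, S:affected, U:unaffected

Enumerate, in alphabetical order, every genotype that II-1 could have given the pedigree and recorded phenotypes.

II-1 ∈ {Nn Ss UU, Nn Ss Uu, Nn Ss uu, Nn ss UU, Nn ss Uu, Nn ss uu}

N/I-1 un ·: nn
N/I-2 ? ·: Nn
N/II-1 aff I-1×I-2: Nn
N/II-2 aff ·: Nn|NN
N/II-3 un I-1×I-2: nn
N/II-4 aff ·: Nn
N/II-5 aff I-1×I-2: Nn
N/III-1 aff II-2×II-1: Nn|NN
N/III-2 aff II-2×II-1: Nn|NN
N/III-3 un II-3×II-4: nn
⇒ N over [I-1,I-2,II-1,II-2,II-3,II-4,II-5,III-1,III-2,III-3]: 8 consistent
S/I-1 aff ·: Ss|SS
S/I-2 aff ·: Ss|SS
S/II-1 ? I-1×I-2: ss|Ss
S/II-2 aff ·: Ss
S/II-3 aff I-1×I-2: Ss|SS
S/II-4 un ·: ss
S/II-5 aff I-1×I-2: Ss|SS
S/III-1 aff II-2×II-1: Ss|SS
S/III-2 un II-2×II-1: ss
S/III-3 aff II-3×II-4: Ss
⇒ S over [I-1,I-2,II-1,II-2,II-3,II-4,II-5,III-1,III-2,III-3]: 28 consistent
U/I-1 aff ·: Uu
U/I-2 aff ·: Uu
U/II-1 ? I-1×I-2: uu|Uu|UU
U/II-2 aff ·: Uu|UU
U/II-3 un I-1×I-2: uu
U/II-4 aff ·: Uu
U/II-5 un I-1×I-2: uu
U/III-1 aff II-2×II-1: Uu|UU
U/III-2 aff II-2×II-1: Uu|UU
U/III-3 un II-3×II-4: uu
⇒ U over [I-1,I-2,II-1,II-2,II-3,II-4,II-5,III-1,III-2,III-3]: 15 consistent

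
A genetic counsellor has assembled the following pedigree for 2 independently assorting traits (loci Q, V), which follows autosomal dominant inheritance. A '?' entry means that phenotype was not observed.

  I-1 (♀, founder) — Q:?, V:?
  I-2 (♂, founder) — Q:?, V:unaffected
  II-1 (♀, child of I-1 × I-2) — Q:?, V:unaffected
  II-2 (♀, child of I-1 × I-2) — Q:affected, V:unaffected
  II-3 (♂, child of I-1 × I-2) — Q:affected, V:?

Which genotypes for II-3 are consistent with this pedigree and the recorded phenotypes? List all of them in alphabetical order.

II-3 ∈ {QQ Vv, QQ vv, Qq Vv, Qq vv}

Q/I-1 ? ·: qq|Qq|QQ
Q/I-2 ? ·: qq|Qq|QQ
Q/II-1 ? I-1×I-2: qq|Qq|QQ
Q/II-2 aff I-1×I-2: Qq|QQ
Q/II-3 aff I-1×I-2: Qq|QQ
⇒ Q over [I-1,I-2,II-1,II-2,II-3]: 35 consistent
V/I-1 ? ·: vv|Vv
V/I-2 un ·: vv
V/II-1 un I-1×I-2: vv
V/II-2 un I-1×I-2: vv
V/II-3 ? I-1×I-2: vv|Vv
⇒ V over [I-1,I-2,II-1,II-2,II-3]: 3 consistent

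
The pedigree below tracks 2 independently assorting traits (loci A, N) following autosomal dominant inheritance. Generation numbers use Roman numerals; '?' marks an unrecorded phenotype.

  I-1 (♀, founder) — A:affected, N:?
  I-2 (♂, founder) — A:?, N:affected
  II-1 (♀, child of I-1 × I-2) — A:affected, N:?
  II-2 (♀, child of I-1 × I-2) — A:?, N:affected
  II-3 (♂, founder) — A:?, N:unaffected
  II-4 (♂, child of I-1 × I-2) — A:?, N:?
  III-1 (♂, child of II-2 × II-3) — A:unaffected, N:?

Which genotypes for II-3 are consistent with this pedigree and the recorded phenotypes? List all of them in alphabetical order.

II-3 ∈ {Aa nn, aa nn}

A/I-1 aff ·: Aa|AA
A/I-2 ? ·: aa|Aa|AA
A/II-1 aff I-1×I-2: Aa|AA
A/II-2 ? I-1×I-2: aa|Aa
A/II-3 ? ·: aa|Aa
A/II-4 ? I-1×I-2: aa|Aa|AA
A/III-1 un II-2×II-3: aa
⇒ A over [I-1,I-2,II-1,II-2,II-3,II-4,III-1]: 50 consistent
N/I-1 ? ·: nn|Nn|NN
N/I-2 aff ·: Nn|NN
N/II-1 ? I-1×I-2: nn|Nn|NN
N/II-2 aff I-1×I-2: Nn|NN
N/II-3 un ·: nn
N/II-4 ? I-1×I-2: nn|Nn|NN
N/III-1 ? II-2×II-3: nn|Nn
⇒ N over [I-1,I-2,II-1,II-2,II-3,II-4,III-1]: 62 consistent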